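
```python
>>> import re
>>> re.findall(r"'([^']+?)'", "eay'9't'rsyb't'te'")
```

['9', 'rsyb', 'te']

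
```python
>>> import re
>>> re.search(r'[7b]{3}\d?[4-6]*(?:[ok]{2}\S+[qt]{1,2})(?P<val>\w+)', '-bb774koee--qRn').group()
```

'bb774koee--qRn'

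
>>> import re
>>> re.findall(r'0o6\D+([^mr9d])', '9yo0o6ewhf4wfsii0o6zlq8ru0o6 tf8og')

['4', '8', '8']

One capturing group, so `findall` returns just the captured substring from each match — 3 in all.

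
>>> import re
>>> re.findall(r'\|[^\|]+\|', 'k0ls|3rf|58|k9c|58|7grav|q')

['|3rf|', '|k9c|', '|7grav|']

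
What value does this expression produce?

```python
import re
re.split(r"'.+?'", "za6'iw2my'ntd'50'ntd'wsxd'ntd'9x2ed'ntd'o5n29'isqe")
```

['za6', 'ntd', 'ntd', 'ntd', 'ntd', 'isqe']

The `?` after the quantifier makes it lazy — it takes as little as possible before letting the rest of the pattern try.
Each match becomes a cut point; 6 segments remain.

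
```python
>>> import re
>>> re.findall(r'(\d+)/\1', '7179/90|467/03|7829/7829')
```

['9', '7829']

`\1` has to match the exact text group 1 already captured.
`findall` collects group 1 from each match (2 total).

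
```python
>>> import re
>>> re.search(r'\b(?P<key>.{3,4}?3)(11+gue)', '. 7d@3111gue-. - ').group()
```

Pattern: a word boundary (`\b`, zero-width); then 3 to 4 of any character (lazy), then the literal '3' (captured as 'key'); then a literal '1', then one or more of a literal '1', then the literal 'gue' (captured).
The match spans [2:12] → '7d@3111gue'.

'7d@3111gue'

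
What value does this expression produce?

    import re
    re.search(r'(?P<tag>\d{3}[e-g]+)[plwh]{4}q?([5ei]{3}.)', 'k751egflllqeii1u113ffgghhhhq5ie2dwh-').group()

This matches exactly 3 of a digit, then one or more of a character in [e-g] (captured as 'tag'); then exactly 4 of one of [plwh], then optionally a literal 'q'; then exactly 3 of one of [5ei], then any character (captured).
Unlike `match`, `search` isn't anchored — it looks for the pattern anywhere in the string.
The match spans [16:32] → '113ffgghhhhq5ie2'.
Captured: group 1 = '113ffgg', group 2 = '5ie2'.

'113ffgghhhhq5ie2'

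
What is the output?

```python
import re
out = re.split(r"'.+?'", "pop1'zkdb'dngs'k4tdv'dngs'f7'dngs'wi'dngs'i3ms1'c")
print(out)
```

['pop1', 'dngs', 'dngs', 'dngs', 'dngs', 'c']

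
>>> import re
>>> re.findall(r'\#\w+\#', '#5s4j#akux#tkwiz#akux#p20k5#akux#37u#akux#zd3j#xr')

Walking the string: at [0:6] → '#5s4j#'; at [10:17] → '#tkwiz#'; at [21:28] → '#p20k5#'; at [32:37] → '#37u#'; at [41:47] → '#zd3j#'.
With no groups in the pattern, `findall` gives back each whole match — 5 here.

['#5s4j#', '#tkwiz#', '#p20k5#', '#37u#', '#zd3j#']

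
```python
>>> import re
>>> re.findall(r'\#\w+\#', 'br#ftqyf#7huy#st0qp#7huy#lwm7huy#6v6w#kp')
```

Walking the string: at [2:9] → '#ftqyf#'; at [13:20] → '#st0qp#'; at [24:33] → '#lwm7huy#'.
With no groups in the pattern, `findall` gives back each whole match — 3 here.

['#ftqyf#', '#st0qp#', '#lwm7huy#']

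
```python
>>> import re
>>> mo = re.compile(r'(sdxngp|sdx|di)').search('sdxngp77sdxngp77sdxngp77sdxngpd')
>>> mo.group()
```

Alternation isn't longest-match — the leftmost alternative that fits at this position is chosen.
`re.search` scans for the first position where the pattern succeeds.
The match spans [0:6] → 'sdxngp'.
Captured: group 1 = 'sdxngp'.

'sdxngp'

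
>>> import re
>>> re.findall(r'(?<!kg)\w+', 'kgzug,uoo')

['kgzug', 'uoo']

The negative lookaround is zero-width — it rules out positions where the adjacent text would match, without consuming anything.
No capturing groups, so `findall` returns the 2 full match strings.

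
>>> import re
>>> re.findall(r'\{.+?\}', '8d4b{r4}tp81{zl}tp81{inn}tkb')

['{r4}', '{zl}', '{inn}']

Lazy quantifiers expand one character at a time until the remainder of the pattern can match.
Matches: at [4:8] → '{r4}'; at [12:16] → '{zl}'; at [20:25] → '{inn}'.
With no groups in the pattern, `findall` gives back each whole match — 3 here.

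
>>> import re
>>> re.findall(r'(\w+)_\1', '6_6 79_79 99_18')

['6', '79']

The backreference `\1` re-matches whatever the first group consumed, character for character.
Walking the string: at [0:3] match '6_6', group 1 = '6'; at [4:9] match '79_79', group 1 = '79'.
Because there's exactly one group, `findall` drops the full match and keeps group 1 from each hit.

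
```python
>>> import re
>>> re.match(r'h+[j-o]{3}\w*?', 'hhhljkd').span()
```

`re.match` won't scan ahead — the pattern has to work from the very first character.
The match spans [0:6] → 'hhhljk'.

(0, 6)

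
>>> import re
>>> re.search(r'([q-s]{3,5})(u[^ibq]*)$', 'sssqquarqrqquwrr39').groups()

('rqrqq', 'uwrr39')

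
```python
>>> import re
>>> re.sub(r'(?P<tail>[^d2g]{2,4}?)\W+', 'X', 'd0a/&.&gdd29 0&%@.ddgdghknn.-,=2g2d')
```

The pattern matches 2 to 4 of any character except [d2g] (lazy) (captured as 'tail'); then one or more of a non-word character.
Matches: at [1:7] → '0a/&.&'; at [11:18] → '9 0&%@.'; at [23:31] → 'hknn.-,='.
Every occurrence is swapped for 'X'.

'dXgdd2XddgdgX2g2d'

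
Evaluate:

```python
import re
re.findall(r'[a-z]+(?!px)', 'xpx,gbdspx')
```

`(?!…)`/`(?<!…)` only lets a position through if the neighbouring text does NOT match; no characters are consumed.
`findall` yields the raw match text (2 of them) because the pattern has no groups.

['xpx', 'gbdspx']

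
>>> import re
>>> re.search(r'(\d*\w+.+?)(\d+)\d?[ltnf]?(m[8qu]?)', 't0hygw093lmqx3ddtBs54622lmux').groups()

('t0hygw093lmqx3ddtBs5462', '2', 'mu')

The pattern matches zero or more of a digit, then one or more of a word character, then one or more of any character (lazy) (captured); then one or more of a digit (captured); then optionally a digit, then optionally one of [ltnf]; then the literal 'm', then optionally one of [8qu] (captured).
`re.search` tries every starting position until one works.
The match spans [0:27] → 't0hygw093lmqx3ddtBs54622lmu'.
Captured: group 1 = 't0hygw093lmqx3ddtBs5462', group 2 = '2', group 3 = 'mu'.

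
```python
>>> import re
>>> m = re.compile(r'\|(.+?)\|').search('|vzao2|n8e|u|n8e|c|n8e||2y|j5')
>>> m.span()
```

(0, 7)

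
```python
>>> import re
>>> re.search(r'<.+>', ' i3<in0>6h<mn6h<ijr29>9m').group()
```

The match spans [3:22] → '<in0>6h<mn6h<ijr29>'.

'<in0>6h<mn6h<ijr29>'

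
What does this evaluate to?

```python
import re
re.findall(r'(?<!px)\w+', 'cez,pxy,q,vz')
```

['cez', 'pxy', 'q', 'vz']

A negative assertion filters positions out without eating any characters.
With no groups in the pattern, `findall` gives back each whole match — 4 here.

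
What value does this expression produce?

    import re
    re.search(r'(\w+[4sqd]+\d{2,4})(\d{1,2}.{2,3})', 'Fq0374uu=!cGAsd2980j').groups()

('Fq037', '4uu=')

The match spans [0:9] → 'Fq0374uu='.
Captured: group 1 = 'Fq037', group 2 = '4uu='.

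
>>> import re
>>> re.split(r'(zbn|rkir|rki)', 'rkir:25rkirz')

Alternation isn't longest-match — the leftmost alternative that fits at this position is chosen.
Because the pattern has a capturing group, `split` also inserts each captured text between the pieces.

['', 'rkir', ':25', 'rkir', 'z']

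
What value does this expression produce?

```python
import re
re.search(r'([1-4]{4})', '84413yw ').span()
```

(1, 5)

The pattern matches exactly 4 of a character in [1-4] (captured).
`re.search` scans for the first position where the pattern succeeds.
The match spans [1:5] → '4413'.
Captured: group 1 = '4413'.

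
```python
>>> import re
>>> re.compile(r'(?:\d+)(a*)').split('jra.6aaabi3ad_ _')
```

This matches one or more of a digit (non-capturing group); then zero or more of a literal 'a' (captured).
The group in the pattern means `split` returns the separators' captures alongside the pieces.

['jra.', 'aaa', 'bi', 'a', 'd_ _']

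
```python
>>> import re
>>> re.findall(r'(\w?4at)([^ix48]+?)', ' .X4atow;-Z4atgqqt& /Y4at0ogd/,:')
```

Because the quantifier is non-greedy, it stops expanding at the earliest point where the rest of the pattern can succeed.
With 2 capturing groups, `findall` returns a 2-tuple per match.

[('X4at', 'o'), ('Z4at', 'g'), ('Y4at', '0')]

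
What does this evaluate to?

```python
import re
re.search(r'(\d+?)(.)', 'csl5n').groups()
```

('5', 'n')

The pattern matches one or more of a digit (lazy) (captured); then any character (captured).
Unlike `match`, `search` isn't anchored — it looks for the pattern anywhere in the string.
The match spans [3:5] → '5n'.
Captured: group 1 = '5', group 2 = 'n'.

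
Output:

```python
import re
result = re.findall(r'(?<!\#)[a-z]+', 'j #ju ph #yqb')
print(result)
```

`(?!…)`/`(?<!…)` only lets a position through if the neighbouring text does NOT match; no characters are consumed.
Matches: at [0:1] → 'j'; at [4:5] → 'u'; at [6:8] → 'ph'; at [11:13] → 'qb'.
`findall` yields the raw match text (4 of them) because the pattern has no groups.

['j', 'u', 'ph', 'qb']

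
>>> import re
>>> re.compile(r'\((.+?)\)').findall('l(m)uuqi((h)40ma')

The `?` after the quantifier makes it lazy — it takes as little as possible before letting the rest of the pattern try.
`findall` collects group 1 from each match (2 total).

['m', '(h']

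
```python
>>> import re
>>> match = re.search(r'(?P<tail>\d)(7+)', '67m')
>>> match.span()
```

(0, 2)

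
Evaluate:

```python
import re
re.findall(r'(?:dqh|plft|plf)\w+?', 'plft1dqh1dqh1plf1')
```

Alternation tries branches left to right and keeps the first one that lets the overall match succeed at that position.
No capturing groups, so `findall` returns the 4 full match strings.

['plft1', 'dqh1', 'dqh1', 'plf1']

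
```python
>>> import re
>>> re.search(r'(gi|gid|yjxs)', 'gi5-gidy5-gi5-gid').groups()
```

('gi',)

The match spans [0:2] → 'gi'.
Captured: group 1 = 'gi'.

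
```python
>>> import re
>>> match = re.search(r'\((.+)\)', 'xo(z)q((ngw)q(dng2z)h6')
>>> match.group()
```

Unlike `match`, `search` isn't anchored — it looks for the pattern anywhere in the string.
The match spans [2:20] → '(z)q((ngw)q(dng2z)'.
Captured: group 1 = 'z)q((ngw)q(dng2z'.

'(z)q((ngw)q(dng2z)'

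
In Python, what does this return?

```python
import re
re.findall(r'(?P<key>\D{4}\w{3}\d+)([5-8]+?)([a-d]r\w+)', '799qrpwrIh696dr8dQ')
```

The pattern matches exactly 4 of a non-digit, then exactly 3 of a word character, then one or more of a digit (captured as 'key'); then one or more of a character in [5-8] (lazy) (captured); then a character in [a-d], then a literal 'r', then one or more of a word character (captured).
`findall` packs the 3 group values into a tuple for every match.

[('qrpwrIh69', '6', 'dr8dQ')]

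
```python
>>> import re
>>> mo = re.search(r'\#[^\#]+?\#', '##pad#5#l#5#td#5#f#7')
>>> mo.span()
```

(1, 6)

The match spans [1:6] → '#pad#'.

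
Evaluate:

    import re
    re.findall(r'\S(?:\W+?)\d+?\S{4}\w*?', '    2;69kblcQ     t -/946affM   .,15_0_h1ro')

['2;69kbl', 't -/946af', 'M   .,15_0_']

The pattern matches a non-whitespace character; then one or more of a non-word character (lazy) (non-capturing group); then one or more of a digit (lazy); then exactly 4 of a non-whitespace character, then zero or more of a word character (lazy).
The `?` after the quantifier makes it lazy — it takes as little as possible before letting the rest of the pattern try.
Scanning left to right: at [4:11] → '2;69kbl'; at [18:27] → 't -/946af'; at [28:39] → 'M   .,15_0_'.
With no groups in the pattern, `findall` gives back each whole match — 3 here.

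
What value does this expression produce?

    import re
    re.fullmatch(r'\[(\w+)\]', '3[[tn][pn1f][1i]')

None

`re.fullmatch` is like wrapping the pattern in `^…$` (in single-line mode).
Here the pattern can't cover the whole string, so the call returns None.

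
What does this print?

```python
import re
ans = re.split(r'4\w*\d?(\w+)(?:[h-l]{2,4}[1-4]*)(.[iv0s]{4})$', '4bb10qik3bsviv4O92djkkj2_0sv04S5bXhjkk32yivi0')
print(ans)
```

['', 'j', 'yivi0', '']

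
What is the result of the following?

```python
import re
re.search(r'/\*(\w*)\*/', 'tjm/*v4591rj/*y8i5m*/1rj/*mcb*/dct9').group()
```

`re.search` tries every starting position until one works.
The match spans [12:21] → '/*y8i5m*/'.
Captured: group 1 = 'y8i5m'.

'/*y8i5m*/'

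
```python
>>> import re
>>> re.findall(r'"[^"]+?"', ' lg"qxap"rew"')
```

['"qxap"']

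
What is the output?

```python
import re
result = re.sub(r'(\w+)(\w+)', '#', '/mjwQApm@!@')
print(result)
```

/#@!@

The pattern matches one or more of a word character (captured); then one or more of a word character (captured).
Every occurrence is swapped for '#'.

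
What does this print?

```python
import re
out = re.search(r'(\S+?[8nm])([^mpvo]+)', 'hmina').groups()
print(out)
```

('hm', 'ina')

Pattern: one or more of a non-whitespace character (lazy), then one of [8nm] (captured); then one or more of any character except [mpvo] (captured).
`search` walks the string left to right and returns the first match it finds.
The match spans [0:5] → 'hmina'.
Captured: group 1 = 'hm', group 2 = 'ina'.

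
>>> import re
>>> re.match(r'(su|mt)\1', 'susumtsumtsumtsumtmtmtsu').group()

'susu'

A backreference is literal: `\1` must see the identical characters the first group matched.
`re.match` won't scan ahead — the pattern has to work from the very first character.
The match spans [0:4] → 'susu'.
Captured: group 1 = 'su'.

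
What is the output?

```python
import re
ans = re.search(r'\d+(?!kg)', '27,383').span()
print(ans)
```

The negative lookaround is zero-width — it rules out positions where the adjacent text would match, without consuming anything.
The match spans [0:2] → '27'.

(0, 2)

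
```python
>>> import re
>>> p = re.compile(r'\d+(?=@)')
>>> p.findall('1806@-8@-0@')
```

['1806', '8', '0']

Because the assertion is zero-width, the text it checks is not consumed and won't appear in the result.
`findall` yields the raw match text (3 of them) because the pattern has no groups.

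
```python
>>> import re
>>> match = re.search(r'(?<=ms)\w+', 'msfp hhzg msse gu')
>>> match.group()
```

The lookaround is zero-width — it requires the adjacent text to match without consuming it, so the asserted text isn't part of the match.
The match spans [2:4] → 'fp'.

'fp'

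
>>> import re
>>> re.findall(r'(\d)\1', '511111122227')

['1', '1', '1', '2', '2']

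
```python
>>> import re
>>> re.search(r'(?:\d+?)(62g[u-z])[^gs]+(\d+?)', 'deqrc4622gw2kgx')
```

This matches one or more of a digit (lazy) (non-capturing group); then the literal '62', then a literal 'g', then a character in [u-z] (captured); then one or more of any character except [gs]; then one or more of a digit (lazy) (captured).
`re.search` tries every starting position until one works.
Here the pattern never matches, so the call returns None.

None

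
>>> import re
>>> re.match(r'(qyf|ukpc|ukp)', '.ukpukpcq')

None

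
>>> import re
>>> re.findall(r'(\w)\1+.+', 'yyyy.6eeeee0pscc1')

`\1` has to match the exact text group 1 already captured.
Walking the string: at [0:17] match 'yyyy.6eeeee0pscc1', group 1 = 'y'.
With a single group, `findall` returns only what that group captured — 1 item.

['y']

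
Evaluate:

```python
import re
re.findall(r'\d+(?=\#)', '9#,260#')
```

['9', '260']

The `(?=…)`/`(?<=…)` assertion just peeks at neighbouring text; it doesn't advance the match position.
With no groups in the pattern, `findall` gives back each whole match — 2 here.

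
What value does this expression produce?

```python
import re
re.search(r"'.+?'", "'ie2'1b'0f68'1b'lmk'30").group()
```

"'ie2'"

A non-greedy quantifier consumes as few characters as it can — just enough that the remainder of the pattern still matches from where it stops; whatever follows it matches normally.
`re.search` scans for the first position where the pattern succeeds.
The match spans [0:5] → "'ie2'".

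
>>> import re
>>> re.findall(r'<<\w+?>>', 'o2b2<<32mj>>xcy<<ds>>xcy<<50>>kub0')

['<<32mj>>', '<<ds>>', '<<50>>']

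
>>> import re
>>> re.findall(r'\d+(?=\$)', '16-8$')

['8']

The lookaround is zero-width — it requires the adjacent text to match without consuming it, so the asserted text isn't part of the match.
`findall` yields the raw match text (1 of them) because the pattern has no groups.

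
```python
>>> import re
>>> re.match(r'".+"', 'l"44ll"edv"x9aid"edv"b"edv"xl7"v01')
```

`re.match` only tries the pattern at the start of the string.
Here the pattern fails at index 0, so the call returns None.

None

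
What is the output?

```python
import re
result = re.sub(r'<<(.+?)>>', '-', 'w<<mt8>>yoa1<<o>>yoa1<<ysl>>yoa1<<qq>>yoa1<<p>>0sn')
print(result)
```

w-yoa1-yoa1-yoa1-yoa1-0sn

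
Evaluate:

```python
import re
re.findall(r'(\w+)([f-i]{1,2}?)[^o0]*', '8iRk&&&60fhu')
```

[('8', 'i'), ('0f', 'h')]

This matches one or more of a word character (captured); then 1 to 2 of a character in [f-i] (lazy) (captured); then zero or more of any character except [o0].
Walking the string: at [0:8] match '8iRk&&&6', groups = ('8', 'i'); at [8:12] match '0fhu', groups = ('0f', 'h').
Multiple groups make `findall` return tuples — one 2-tuple for each match.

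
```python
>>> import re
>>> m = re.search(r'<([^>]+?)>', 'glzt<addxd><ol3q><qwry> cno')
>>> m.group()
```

The match spans [4:11] → '<addxd>'.

'<addxd>'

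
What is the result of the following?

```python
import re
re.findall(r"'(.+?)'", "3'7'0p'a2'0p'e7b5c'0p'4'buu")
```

['7', 'a2', 'e7b5c', '4']

Walking the string: at [1:4] match "'7'", group 1 = '7'; at [6:10] match "'a2'", group 1 = 'a2'; at [12:19] match "'e7b5c'", group 1 = 'e7b5c'; at [21:24] match "'4'", group 1 = '4'.
`findall` collects group 1 from each match (4 total).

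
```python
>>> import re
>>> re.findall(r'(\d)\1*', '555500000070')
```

['5', '0', '7', '0']

`\1` has to match the exact text group 1 already captured.
Matches: at [0:4] match '5555', group 1 = '5'; at [4:10] match '000000', group 1 = '0'; at [10:11] match '7', group 1 = '7'; at [11:12] match '0', group 1 = '0'.
Because there's exactly one group, `findall` drops the full match and keeps group 1 from each hit.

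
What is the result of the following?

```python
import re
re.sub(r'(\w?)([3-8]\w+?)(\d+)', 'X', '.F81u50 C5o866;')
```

`sub` substitutes 'X' at each match site.

'.X X;'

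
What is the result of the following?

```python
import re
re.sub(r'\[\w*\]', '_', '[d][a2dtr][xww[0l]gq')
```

'__[xww_gq'

Matches: at [0:3] → '[d]'; at [3:10] → '[a2dtr]'; at [14:18] → '[0l]'.
`sub` substitutes '_' at each match site.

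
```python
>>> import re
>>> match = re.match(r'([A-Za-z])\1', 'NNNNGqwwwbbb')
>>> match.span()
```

With `match`, the pattern is implicitly anchored at the beginning.
The match spans [0:2] → 'NN'.

(0, 2)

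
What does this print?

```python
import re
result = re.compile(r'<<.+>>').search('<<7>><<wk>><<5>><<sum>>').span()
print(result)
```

`re.search` tries every starting position until one works.
The match spans [0:23] → '<<7>><<wk>><<5>><<sum>>'.

(0, 23)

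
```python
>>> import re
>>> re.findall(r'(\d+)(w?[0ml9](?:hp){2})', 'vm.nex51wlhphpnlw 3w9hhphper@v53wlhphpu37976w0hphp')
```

[('51', 'wlhphp'), ('53', 'wlhphp'), ('37976', 'w0hphp')]

Pattern: one or more of a digit (captured); then optionally the literal 'w', then one of [0ml9], then the literal 'hp' repeated 2 times (captured).
Walking the string: at [6:14] match '51wlhphp', groups = ('51', 'wlhphp'); at [30:38] match '53wlhphp', groups = ('53', 'wlhphp'); at [39:50] match '37976w0hphp', groups = ('37976', 'w0hphp').
`findall` packs the 2 group values into a tuple for every match.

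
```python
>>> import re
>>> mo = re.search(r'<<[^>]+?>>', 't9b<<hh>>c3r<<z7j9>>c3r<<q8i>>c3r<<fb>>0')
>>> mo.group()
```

`re.search` scans for the first position where the pattern succeeds.
The match spans [3:9] → '<<hh>>'.

'<<hh>>'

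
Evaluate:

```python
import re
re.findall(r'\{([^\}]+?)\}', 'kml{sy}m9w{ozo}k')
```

Matches: at [3:7] match '{sy}', group 1 = 'sy'; at [10:15] match '{ozo}', group 1 = 'ozo'.
With a single group, `findall` returns only what that group captured — 2 items.

['sy', 'ozo']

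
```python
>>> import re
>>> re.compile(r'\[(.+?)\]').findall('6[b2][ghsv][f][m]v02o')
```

With the lazy modifier that quantifier settles for the fewest repetitions that let the rest of the pattern succeed (the atoms after it are unaffected and can still be greedy).
Walking the string: at [1:5] match '[b2]', group 1 = 'b2'; at [5:11] match '[ghsv]', group 1 = 'ghsv'; at [11:14] match '[f]', group 1 = 'f'; at [14:17] match '[m]', group 1 = 'm'.
Because there's exactly one group, `findall` drops the full match and keeps group 1 from each hit.

['b2', 'ghsv', 'f', 'm']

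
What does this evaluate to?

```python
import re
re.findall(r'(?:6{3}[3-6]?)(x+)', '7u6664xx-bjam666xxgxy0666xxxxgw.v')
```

The pattern matches exactly 3 of the literal '6', then optionally a character in [3-6] (non-capturing group); then one or more of a literal 'x' (captured).
Matches: at [2:8] match '6664xx', group 1 = 'xx'; at [13:18] match '666xx', group 1 = 'xx'; at [22:29] match '666xxxx', group 1 = 'xxxx'.
One capturing group, so `findall` returns just the captured substring from each match — 3 in all.

['xx', 'xx', 'xxxx']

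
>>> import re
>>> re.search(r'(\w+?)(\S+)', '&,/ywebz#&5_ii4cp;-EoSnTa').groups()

Pattern: one or more of a word character (lazy) (captured); then one or more of a non-whitespace character (captured).
A `+?`/`*?`/`{m,n}?` starts at its minimum and grows only as far as needed for what follows to match.
`search` walks the string left to right and returns the first match it finds.
The match spans [3:25] → 'ywebz#&5_ii4cp;-EoSnTa'.
Captured: group 1 = 'y', group 2 = 'webz#&5_ii4cp;-EoSnTa'.

('y', 'webz#&5_ii4cp;-EoSnTa')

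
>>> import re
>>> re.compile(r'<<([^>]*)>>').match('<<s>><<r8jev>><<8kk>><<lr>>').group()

`match` is anchored at position 0; if the pattern doesn't fit there, it returns None.
The match spans [0:5] → '<<s>>'.
Captured: group 1 = 's'.

'<<s>>'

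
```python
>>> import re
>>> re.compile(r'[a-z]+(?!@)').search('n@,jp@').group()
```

'j'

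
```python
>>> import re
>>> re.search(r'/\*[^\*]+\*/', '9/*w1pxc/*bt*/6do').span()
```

(8, 14)

`re.search` scans for the first position where the pattern succeeds.
The match spans [8:14] → '/*bt*/'.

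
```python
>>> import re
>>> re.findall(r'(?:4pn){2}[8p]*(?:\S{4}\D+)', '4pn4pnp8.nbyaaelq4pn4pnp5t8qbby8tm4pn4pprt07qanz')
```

['4pn4pnp8.nbyaaelq', '4pn4pnp5t8qbby']

The pattern matches the literal '4pn' repeated 2 times, then zero or more of one of [8p]; then exactly 4 of a non-whitespace character, then one or more of a non-digit (non-capturing group).
Matches: at [0:17] → '4pn4pnp8.nbyaaelq'; at [17:31] → '4pn4pnp5t8qbby'.
Since nothing is captured, `findall` lists the 2 matched substrings directly.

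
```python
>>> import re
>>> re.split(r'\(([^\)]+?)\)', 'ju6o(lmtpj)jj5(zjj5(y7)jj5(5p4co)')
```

['ju6o', 'lmtpj', 'jj5', 'zjj5(y7', 'jj5', '5p4co', '']

Matches to split on: at [4:11] → '(lmtpj)'; at [14:23] → '(zjj5(y7)'; at [26:33] → '(5p4co)'.
Because the pattern has a capturing group, `split` also inserts each captured text between the pieces.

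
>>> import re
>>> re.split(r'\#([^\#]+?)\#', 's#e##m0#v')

With a capturing group present, the delimiter's captured portion is kept in the result list.

['s', 'e', '', 'm0', 'v']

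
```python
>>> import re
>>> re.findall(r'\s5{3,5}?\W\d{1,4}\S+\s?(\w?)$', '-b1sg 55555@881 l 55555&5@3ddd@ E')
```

Because there's exactly one group, `findall` drops the full match and keeps group 1 from the one hit.

['E']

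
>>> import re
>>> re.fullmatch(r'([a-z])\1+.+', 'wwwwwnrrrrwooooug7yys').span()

(0, 21)

`re.fullmatch` is like wrapping the pattern in `^…$` (in single-line mode).
The match spans [0:21] → 'wwwwwnrrrrwooooug7yys'.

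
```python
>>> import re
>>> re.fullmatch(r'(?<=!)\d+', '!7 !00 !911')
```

None

Lookahead/lookbehind check context without consuming it, so the matched span excludes the asserted characters.
`re.fullmatch` requires the pattern to consume the entire string.
Here the string isn't matched end-to-end, so the call returns None.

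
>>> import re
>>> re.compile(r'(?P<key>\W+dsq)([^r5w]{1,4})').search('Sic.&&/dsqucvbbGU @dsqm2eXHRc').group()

The pattern matches one or more of a non-word character, then the literal 'dsq' (captured as 'key'); then 1 to 4 of any character except [r5w] (captured).
The match spans [3:14] → '.&&/dsqucvb'.

'.&&/dsqucvb'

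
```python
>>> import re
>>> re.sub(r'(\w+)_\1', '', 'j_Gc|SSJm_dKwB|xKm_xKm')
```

After group 1 captures some text, `\1` only succeeds where that same text appears again.
Every occurrence is swapped for ''.

'j_Gc|SSJm_dKwB|'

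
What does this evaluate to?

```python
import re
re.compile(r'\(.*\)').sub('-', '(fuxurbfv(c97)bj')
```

'-bj'

`sub` substitutes '-' at each match site.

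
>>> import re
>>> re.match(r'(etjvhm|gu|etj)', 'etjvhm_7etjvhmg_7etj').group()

`match` is anchored at position 0; if the pattern doesn't fit there, it returns None.
The match spans [0:6] → 'etjvhm'.

'etjvhm'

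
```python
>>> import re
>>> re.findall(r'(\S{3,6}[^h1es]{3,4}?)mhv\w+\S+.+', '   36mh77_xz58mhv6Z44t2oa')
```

Pattern: 3 to 6 of a non-whitespace character, then 3 to 4 of any character except [h1es] (lazy) (captured); then the literal 'mhv', then one or more of a word character; then one or more of a non-whitespace character, then one or more of any character.
Walking the string: at [4:25] match '6mh77_xz58mhv6Z44t2oa', group 1 = '6mh77_xz58'.
One capturing group, so `findall` returns just the captured substring from the one match — 1 in all.

['6mh77_xz58']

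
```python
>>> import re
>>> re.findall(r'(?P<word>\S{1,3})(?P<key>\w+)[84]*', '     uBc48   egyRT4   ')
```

Multiple groups make `findall` return tuples — one 2-tuple for each match.

[('uBc', '48'), ('egy', 'RT4')]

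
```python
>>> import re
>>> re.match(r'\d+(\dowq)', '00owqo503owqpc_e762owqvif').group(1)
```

'0owq'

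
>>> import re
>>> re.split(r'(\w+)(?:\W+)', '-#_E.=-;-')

Pattern: one or more of a word character (captured); then one or more of a non-word character (non-capturing group).
The group in the pattern means `split` returns the separators' captures alongside the pieces.

['-#', '_E', '']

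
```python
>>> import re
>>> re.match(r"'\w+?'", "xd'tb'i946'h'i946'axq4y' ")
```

None

With `match`, the pattern is implicitly anchored at the beginning.
Here the string doesn't start with a match, so the call returns None.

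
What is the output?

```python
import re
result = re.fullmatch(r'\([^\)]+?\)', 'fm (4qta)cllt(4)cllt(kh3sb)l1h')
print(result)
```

`re.fullmatch` requires the pattern to consume the entire string.
Here there's no way to consume every character, so the call returns None.

None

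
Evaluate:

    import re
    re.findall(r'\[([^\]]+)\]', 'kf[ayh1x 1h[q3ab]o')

Scanning left to right: at [2:17] match '[ayh1x 1h[q3ab]', group 1 = 'ayh1x 1h[q3ab'.
Because there's exactly one group, `findall` drops the full match and keeps group 1 from the one hit.

['ayh1x 1h[q3ab']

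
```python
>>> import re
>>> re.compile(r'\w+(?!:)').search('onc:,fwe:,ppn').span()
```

(0, 2)

The negative lookaround is zero-width — it rules out positions where the adjacent text would match, without consuming anything.
The match spans [0:2] → 'on'.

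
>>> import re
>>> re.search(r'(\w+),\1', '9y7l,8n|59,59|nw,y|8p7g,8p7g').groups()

('59',)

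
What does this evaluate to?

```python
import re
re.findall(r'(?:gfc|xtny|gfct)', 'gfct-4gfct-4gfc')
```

['gfc', 'gfc', 'gfc']

The regex engine tests alternatives in the order written; an earlier branch that matches wins even if a later one would match more.
Walking the string: at [0:3] → 'gfc'; at [6:9] → 'gfc'; at [12:15] → 'gfc'.
No capturing groups, so `findall` returns the 3 full match strings.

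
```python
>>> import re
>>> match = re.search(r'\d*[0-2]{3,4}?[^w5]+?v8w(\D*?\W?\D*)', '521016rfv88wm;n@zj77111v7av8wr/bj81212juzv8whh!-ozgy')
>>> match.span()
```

The pattern matches zero or more of a digit, then 3 to 4 of a character in [0-2] (lazy); then one or more of any character except [w5] (lazy), then the literal 'v8w'; then zero or more of a non-digit (lazy), then optionally a non-word character, then zero or more of a non-digit (captured).
`search` walks the string left to right and returns the first match it finds.
The match spans [18:33] → '77111v7av8wr/bj'.
Captured: group 1 = 'r/bj'.

(18, 33)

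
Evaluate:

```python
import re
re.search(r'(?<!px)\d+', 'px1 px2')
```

None

The negative lookahead/lookbehind blocks any match where the forbidden context is present.
`search` walks the string left to right and returns the first match it finds.
Here the pattern never matches, so the call returns None.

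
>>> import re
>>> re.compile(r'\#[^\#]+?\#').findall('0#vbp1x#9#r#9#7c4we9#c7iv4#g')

['#vbp1x#', '#r#', '#7c4we9#']

Scanning left to right: at [1:8] → '#vbp1x#'; at [9:12] → '#r#'; at [13:21] → '#7c4we9#'.
`findall` yields the raw match text (3 of them) because the pattern has no groups.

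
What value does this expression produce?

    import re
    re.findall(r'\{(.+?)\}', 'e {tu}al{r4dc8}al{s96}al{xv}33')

With the lazy modifier that quantifier settles for the fewest repetitions that let the rest of the pattern succeed (the atoms after it are unaffected and can still be greedy).
One capturing group, so `findall` returns just the captured substring from each match — 4 in all.

['tu', 'r4dc8', 's96', 'xv']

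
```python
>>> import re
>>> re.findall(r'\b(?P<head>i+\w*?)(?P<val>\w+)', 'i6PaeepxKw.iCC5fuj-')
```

This matches a word boundary (`\b`, zero-width); then one or more of the literal 'i', then zero or more of a word character (lazy) (captured as 'head'); then one or more of a word character (captured as 'val').
A non-greedy quantifier consumes as few characters as it can — just enough that the remainder of the pattern still matches from where it stops; whatever follows it matches normally.
Matches: at [0:10] match 'i6PaeepxKw', groups = ('i', '6PaeepxKw'); at [11:18] match 'iCC5fuj', groups = ('i', 'CC5fuj').
2 groups means each result is a tuple of 2 captured strings — 2 here.

[('i', '6PaeepxKw'), ('i', 'CC5fuj')]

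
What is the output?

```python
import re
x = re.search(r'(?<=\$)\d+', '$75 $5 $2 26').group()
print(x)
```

75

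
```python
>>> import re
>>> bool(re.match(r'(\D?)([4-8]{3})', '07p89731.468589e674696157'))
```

Pattern: optionally a non-digit (captured); then exactly 3 of a character in [4-8] (captured).
With `match`, the pattern is implicitly anchored at the beginning.
Here position 0 doesn't satisfy it, so the call returns None, and `bool(None)` is False.

False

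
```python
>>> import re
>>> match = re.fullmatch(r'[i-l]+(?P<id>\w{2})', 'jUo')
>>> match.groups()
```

('Uo',)

This matches one or more of a character in [i-l]; then exactly 2 of a word character (captured as 'id').
`re.fullmatch` requires the pattern to consume the entire string.
The match spans [0:3] → 'jUo'.
Captured: group 1 = 'Uo'.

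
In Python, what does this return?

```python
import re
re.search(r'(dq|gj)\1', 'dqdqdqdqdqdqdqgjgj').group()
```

'dqdq'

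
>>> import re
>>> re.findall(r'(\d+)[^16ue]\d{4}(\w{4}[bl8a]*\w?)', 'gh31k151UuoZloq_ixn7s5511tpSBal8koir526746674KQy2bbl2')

The pattern matches one or more of a digit (captured); then any character except [16ue], then exactly 4 of a digit; then exactly 4 of a word character, then zero or more of one of [bl8a], then optionally a word character (captured).
Scanning left to right: at [19:33] match '7s5511tpSBal8k', groups = ('7', 'tpSBal8k'); at [36:53] match '526746674KQy2bbl2', groups = ('5267', 'KQy2bbl2').
2 groups means each result is a tuple of 2 captured strings — 2 here.

[('7', 'tpSBal8k'), ('5267', 'KQy2bbl2')]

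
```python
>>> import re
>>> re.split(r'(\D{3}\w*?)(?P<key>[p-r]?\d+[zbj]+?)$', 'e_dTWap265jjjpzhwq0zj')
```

['', 'e_dTWap265jjjpzhw', 'q0zj', '']

Lazy quantifiers expand one character at a time until the remainder of the pattern can match.
The group in the pattern means `split` returns the separators' captures alongside the pieces.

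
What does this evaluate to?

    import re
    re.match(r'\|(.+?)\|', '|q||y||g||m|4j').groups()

The `?` after the quantifier makes it lazy — it takes as little as possible before letting the rest of the pattern try.
`re.match` only tries the pattern at the start of the string.
The match spans [0:3] → '|q|'.
Captured: group 1 = 'q'.

('q',)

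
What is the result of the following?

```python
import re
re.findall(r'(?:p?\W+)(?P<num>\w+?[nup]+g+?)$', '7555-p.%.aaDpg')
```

['aaDpg']

Pattern: optionally a literal 'p', then one or more of a non-word character (non-capturing group); then one or more of a word character (lazy), then one or more of one of [nup], then one or more of the literal 'g' (lazy) (captured as 'num'); then anchored at the end.
Matches: at [5:14] match 'p.%.aaDpg', group 1 = 'aaDpg'.
One capturing group, so `findall` returns just the captured substring from the one match — 1 in all.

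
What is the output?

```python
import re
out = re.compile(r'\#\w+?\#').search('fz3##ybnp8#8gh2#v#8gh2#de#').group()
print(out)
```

#ybnp8#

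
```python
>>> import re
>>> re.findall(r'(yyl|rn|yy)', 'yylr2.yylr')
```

Alternation isn't longest-match — the leftmost alternative that fits at this position is chosen.
Scanning left to right: at [0:3] match 'yyl', group 1 = 'yyl'; at [6:9] match 'yyl', group 1 = 'yyl'.
With a single group, `findall` returns only what that group captured — 2 items.

['yyl', 'yyl']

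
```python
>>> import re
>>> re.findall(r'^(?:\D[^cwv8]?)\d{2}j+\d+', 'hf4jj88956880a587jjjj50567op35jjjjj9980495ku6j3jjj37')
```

[]

The pattern matches anchored at the start of the string; then a non-digit, then optionally any character except [cwv8] (non-capturing group); then exactly 2 of a digit, then one or more of the literal 'j', then one or more of a digit.
Since nothing is captured, `findall` lists the 0 matched substrings directly.
Nothing in the string satisfies the pattern, so the list is empty.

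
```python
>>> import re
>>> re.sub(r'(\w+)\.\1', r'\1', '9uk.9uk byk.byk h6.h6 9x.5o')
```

'9uk byk h6 9x.5o'

`\1` has to match the exact text group 1 already captured.
Matches: at [0:7] → '9uk.9uk'; at [8:15] → 'byk.byk'; at [16:21] → 'h6.h6'.
The replacement refers to a captured group, so each match is rewritten using its own captured text.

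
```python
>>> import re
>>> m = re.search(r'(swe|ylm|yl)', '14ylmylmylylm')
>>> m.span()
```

(2, 5)

Alternation tries branches left to right and keeps the first one that lets the overall match succeed at that position.
The match spans [2:5] → 'ylm'.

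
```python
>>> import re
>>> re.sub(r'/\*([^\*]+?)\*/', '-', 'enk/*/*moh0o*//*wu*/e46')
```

'enk/*--e46'

Each match is replaced by '-'.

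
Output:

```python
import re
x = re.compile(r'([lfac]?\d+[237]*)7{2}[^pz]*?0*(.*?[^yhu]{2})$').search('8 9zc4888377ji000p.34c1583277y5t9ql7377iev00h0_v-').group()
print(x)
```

Pattern: optionally one of [lfac], then one or more of a digit, then zero or more of one of [237] (captured); then exactly 2 of a literal '7', then zero or more of any character except [pz] (lazy), then zero or more of the literal '0'; then zero or more of any character (lazy), then exactly 2 of any character except [yhu] (captured); then anchored at the end.
`search` walks the string left to right and returns the first match it finds.
The match spans [4:49] → 'c4888377ji000p.34c1583277y5t9ql7377iev00h0_v-'.
Captured: group 1 = 'c48883', group 2 = 'ji000p.34c1583277y5t9ql7377iev00h0_v-'.

c4888377ji000p.34c1583277y5t9ql7377iev00h0_v-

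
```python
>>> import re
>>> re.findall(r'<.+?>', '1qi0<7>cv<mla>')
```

['<7>', '<mla>']

With the lazy modifier that quantifier settles for the fewest repetitions that let the rest of the pattern succeed (the atoms after it are unaffected and can still be greedy).
With no groups in the pattern, `findall` gives back each whole match — 2 here.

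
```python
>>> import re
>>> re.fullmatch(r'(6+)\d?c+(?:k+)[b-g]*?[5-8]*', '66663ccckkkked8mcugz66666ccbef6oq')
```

None

Pattern: one or more of a literal '6' (captured); then optionally a digit, then one or more of a literal 'c'; then one or more of a literal 'k' (non-capturing group); then zero or more of a character in [b-g] (lazy), then zero or more of a character in [5-8].
`fullmatch` succeeds only if the pattern covers the string from start to end.
Here there's no way to consume every character, so the call returns None.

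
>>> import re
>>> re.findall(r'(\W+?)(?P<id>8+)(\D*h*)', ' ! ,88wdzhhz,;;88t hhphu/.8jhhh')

This matches one or more of a non-word character (lazy) (captured); then one or more of a literal '8' (captured as 'id'); then zero or more of a non-digit, then zero or more of a literal 'h' (captured).
Matches: at [0:15] match ' ! ,88wdzhhz,;;', groups = (' ! ,', '88', 'wdzhhz,;;'); at [24:31] match '/.8jhhh', groups = ('/.', '8', 'jhhh').
3 groups means each result is a tuple of 3 captured strings — 2 here.

[(' ! ,', '88', 'wdzhhz,;;'), ('/.', '8', 'jhhh')]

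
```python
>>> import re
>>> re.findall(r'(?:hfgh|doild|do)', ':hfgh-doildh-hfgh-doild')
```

Branches in `(...|...)` are attempted left-to-right; the first branch that allows the whole pattern to succeed is taken.
Matches: at [1:5] → 'hfgh'; at [6:11] → 'doild'; at [13:17] → 'hfgh'; at [18:23] → 'doild'.
With no groups in the pattern, `findall` gives back each whole match — 4 here.

['hfgh', 'doild', 'hfgh', 'doild']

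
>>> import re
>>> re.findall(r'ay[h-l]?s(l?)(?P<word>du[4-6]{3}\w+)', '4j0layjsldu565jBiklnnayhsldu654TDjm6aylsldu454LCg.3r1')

[('l', 'du565jBiklnnayhsldu654TDjm6aylsldu454LCg')]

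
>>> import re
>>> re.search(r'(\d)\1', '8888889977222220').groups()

`\1` has to match the exact text group 1 already captured.
`re.search` tries every starting position until one works.
The match spans [0:2] → '88'.
Captured: group 1 = '8'.

('8',)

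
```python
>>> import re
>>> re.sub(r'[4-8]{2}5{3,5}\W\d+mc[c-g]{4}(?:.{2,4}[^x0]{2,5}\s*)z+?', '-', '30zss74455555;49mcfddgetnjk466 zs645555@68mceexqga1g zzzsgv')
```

Pattern: exactly 2 of a character in [4-8], then 3 to 5 of a literal '5', then a non-word character; then one or more of a digit, then the literal 'mc', then exactly 4 of a character in [c-g]; then 2 to 4 of any character, then 2 to 5 of any character except [x0], then zero or more of whitespace (non-capturing group); then one or more of a literal 'z' (lazy).
Matches: at [6:32] → '4455555;49mcfddgetnjk466 z'.
Every occurrence is swapped for '-'.

'30zss7-s645555@68mceexqga1g zzzsgv'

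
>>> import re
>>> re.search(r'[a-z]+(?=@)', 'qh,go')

Because the assertion is zero-width, the text it checks is not consumed and won't appear in the result.
Here the pattern never matches, so the call returns None.

None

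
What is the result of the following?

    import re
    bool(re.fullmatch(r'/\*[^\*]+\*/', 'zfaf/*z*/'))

False

`re.fullmatch` requires the pattern to consume the entire string.
Here the pattern can't cover the whole string, so the call returns None, and `bool(None)` is False.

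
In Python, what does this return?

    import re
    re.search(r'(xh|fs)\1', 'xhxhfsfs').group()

'xhxh'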